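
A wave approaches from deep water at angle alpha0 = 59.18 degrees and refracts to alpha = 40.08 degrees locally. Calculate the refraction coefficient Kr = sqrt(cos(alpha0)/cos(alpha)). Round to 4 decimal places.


Kr = sqrt(cos(alpha0) / cos(alpha))
cos(59.18) = 0.512343
cos(40.08) = 0.765146
Kr = sqrt(0.512343 / 0.765146)
Kr = sqrt(0.669601)
Kr = 0.8183

0.8183


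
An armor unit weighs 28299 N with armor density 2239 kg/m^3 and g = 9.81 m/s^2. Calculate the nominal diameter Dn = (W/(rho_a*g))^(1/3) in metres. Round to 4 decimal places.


V = W / (rho_a * g)
V = 28299 / (2239 * 9.81)
V = 28299 / 21964.59
V = 1.288392 m^3
Dn = V^(1/3) = 1.288392^(1/3)
Dn = 1.0881 m

1.0881


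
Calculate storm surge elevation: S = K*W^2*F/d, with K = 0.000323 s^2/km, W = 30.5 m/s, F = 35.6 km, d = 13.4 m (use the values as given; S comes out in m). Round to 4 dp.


S = K * W^2 * F / d
W^2 = 30.5^2 = 930.25
S = 0.000323 * 930.25 * 35.6 / 13.4
Numerator = 0.000323 * 930.25 * 35.6 = 10.696759
S = 10.696759 / 13.4 = 0.7983 m

0.7983


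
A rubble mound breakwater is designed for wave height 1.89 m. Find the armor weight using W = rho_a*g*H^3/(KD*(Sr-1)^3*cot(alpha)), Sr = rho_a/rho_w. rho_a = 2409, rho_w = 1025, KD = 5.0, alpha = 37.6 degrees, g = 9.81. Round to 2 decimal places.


Sr = rho_a / rho_w = 2409 / 1025 = 2.350244
(Sr - 1) = 1.350244
(Sr - 1)^3 = 2.461709
cot(37.6) = 1 / tan(37.6) = 1 / 0.770104 = 1.298526
Numerator = 2409 * 9.81 * 1.89^3 = 159547.9469
Denominator = 5.0 * 2.461709 * 1.298526 = 15.982970
W = 159547.9469 / 15.982970
W = 9982.37 N

9982.37


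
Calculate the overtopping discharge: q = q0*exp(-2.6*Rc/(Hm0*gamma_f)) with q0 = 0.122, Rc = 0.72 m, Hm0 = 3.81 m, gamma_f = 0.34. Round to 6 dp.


q = q0 * exp(-2.6 * Rc / (Hm0 * gamma_f))
Exponent = -2.6 * 0.72 / (3.81 * 0.34)
= -2.6 * 0.72 / 1.2954
= -1.445113
exp(-1.445113) = 0.235719
q = 0.122 * 0.235719
q = 0.028758 m^3/s/m

0.028758


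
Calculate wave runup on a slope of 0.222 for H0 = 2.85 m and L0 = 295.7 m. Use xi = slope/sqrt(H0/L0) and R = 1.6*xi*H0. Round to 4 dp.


xi = slope / sqrt(H0/L0)
H0/L0 = 2.85/295.7 = 0.009638
sqrt(0.009638) = 0.098174
xi = 0.222 / 0.098174 = 2.261290
R = 1.6 * xi * H0 = 1.6 * 2.261290 * 2.85
R = 10.3115 m

10.3115


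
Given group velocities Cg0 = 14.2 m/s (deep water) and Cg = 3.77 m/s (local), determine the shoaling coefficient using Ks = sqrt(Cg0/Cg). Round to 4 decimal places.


Ks = sqrt(Cg0 / Cg)
Ks = sqrt(14.2 / 3.77)
Ks = sqrt(3.7666)
Ks = 1.9408

1.9408


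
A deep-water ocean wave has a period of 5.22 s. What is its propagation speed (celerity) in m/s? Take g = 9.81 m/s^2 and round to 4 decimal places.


We use the deep-water celerity formula:
C = g * T / (2 * pi)
C = 9.81 * 5.22 / (2 * 3.14159...)
C = 51.208200 / 6.283185
C = 8.1500 m/s

8.1500


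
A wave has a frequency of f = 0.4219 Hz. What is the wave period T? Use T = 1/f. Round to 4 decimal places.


T = 1 / f
T = 1 / 0.4219
T = 2.3702 s

2.3702


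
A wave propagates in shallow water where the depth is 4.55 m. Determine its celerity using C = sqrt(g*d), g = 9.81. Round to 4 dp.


Using the shallow-water approximation:
C = sqrt(g * d) = sqrt(9.81 * 4.55)
C = sqrt(44.6355)
C = 6.6810 m/s

6.6810


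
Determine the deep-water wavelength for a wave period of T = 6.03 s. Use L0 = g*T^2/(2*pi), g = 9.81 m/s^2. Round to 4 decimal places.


L0 = g * T^2 / (2 * pi)
L0 = 9.81 * 6.03^2 / (2 * pi)
L0 = 9.81 * 36.3609 / 6.28319
L0 = 356.7004 / 6.28319
L0 = 56.7706 m

56.7706


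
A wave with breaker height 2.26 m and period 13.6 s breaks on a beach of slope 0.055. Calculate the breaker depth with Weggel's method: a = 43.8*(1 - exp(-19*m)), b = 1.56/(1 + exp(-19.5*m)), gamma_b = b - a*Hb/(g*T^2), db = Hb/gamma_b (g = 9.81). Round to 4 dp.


a = 43.8 * (1 - exp(-19 * m))
exp(-19 * 0.055) = exp(-1.0450) = 0.351692
a = 43.8 * (1 - 0.351692) = 28.395898
b = 1.56 / (1 + exp(-19.5 * m))
exp(-19.5 * 0.055) = exp(-1.0725) = 0.342152
b = 1.56 / (1 + 0.342152) = 1.162312
Hb / (g * T^2) = 2.26 / (9.81 * 13.6^2) = 2.26 / 1814.4576 = 0.00124555
gamma_b = b - a * Hb/(g*T^2) = 1.162312 - 28.395898 * 0.00124555 = 1.126944
db = Hb / gamma_b = 2.26 / 1.126944
db = 2.0054 m

2.0054


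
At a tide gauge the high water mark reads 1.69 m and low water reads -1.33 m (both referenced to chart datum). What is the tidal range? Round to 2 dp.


Tidal range = High water - Low water
Tidal range = 1.69 - (-1.33)
Tidal range = 3.02 m

3.02


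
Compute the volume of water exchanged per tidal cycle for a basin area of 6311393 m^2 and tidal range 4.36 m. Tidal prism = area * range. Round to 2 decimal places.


Tidal prism = Area * Tidal range
P = 6311393 * 4.36
P = 27517673.48 m^3

27517673.48


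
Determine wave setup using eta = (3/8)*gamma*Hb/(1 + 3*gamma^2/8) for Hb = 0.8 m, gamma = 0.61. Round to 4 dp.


eta = (3/8) * gamma * Hb / (1 + 3*gamma^2/8)
Numerator = (3/8) * 0.61 * 0.8 = 0.183000
Denominator = 1 + 3*0.61^2/8 = 1 + 0.139538 = 1.139538
eta = 0.183000 / 1.139538
eta = 0.1606 m

0.1606


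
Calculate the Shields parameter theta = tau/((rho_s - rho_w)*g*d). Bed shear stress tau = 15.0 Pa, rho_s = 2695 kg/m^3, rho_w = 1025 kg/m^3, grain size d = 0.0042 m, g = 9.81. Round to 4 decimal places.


theta = tau / ((rho_s - rho_w) * g * d)
rho_s - rho_w = 2695 - 1025 = 1670
Denominator = 1670 * 9.81 * 0.0042 = 68.807340
theta = 15.0 / 68.807340
theta = 0.2180

0.2180


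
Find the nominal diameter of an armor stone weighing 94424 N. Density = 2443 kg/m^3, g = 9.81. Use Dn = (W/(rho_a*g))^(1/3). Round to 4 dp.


V = W / (rho_a * g)
V = 94424 / (2443 * 9.81)
V = 94424 / 23965.83
V = 3.939943 m^3
Dn = V^(1/3) = 3.939943^(1/3)
Dn = 1.5794 m

1.5794


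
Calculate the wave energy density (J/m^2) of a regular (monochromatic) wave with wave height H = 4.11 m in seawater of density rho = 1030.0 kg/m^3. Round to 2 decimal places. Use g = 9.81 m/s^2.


E = (1/8) * rho * g * H^2
E = (1/8) * 1030.0 * 9.81 * 4.11^2
E = 0.125 * 1030.0 * 9.81 * 16.8921
E = 21335.36 J/m^2

21335.36


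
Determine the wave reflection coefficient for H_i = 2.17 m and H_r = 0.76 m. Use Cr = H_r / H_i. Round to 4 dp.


Cr = H_r / H_i
Cr = 0.76 / 2.17
Cr = 0.3502

0.3502


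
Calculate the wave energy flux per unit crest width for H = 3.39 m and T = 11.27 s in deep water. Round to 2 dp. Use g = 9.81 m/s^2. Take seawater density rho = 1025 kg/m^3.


P = rho * g^2 * H^2 * T / (32 * pi)
P = 1025 * 9.81^2 * 3.39^2 * 11.27 / (32 * pi)
P = 1025 * 96.2361 * 11.4921 * 11.27 / 100.53096
P = 127082.38 W/m

127082.38


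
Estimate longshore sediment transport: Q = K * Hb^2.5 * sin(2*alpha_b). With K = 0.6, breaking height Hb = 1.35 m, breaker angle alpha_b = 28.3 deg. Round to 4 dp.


Q = K * Hb^2.5 * sin(2 * alpha_b)
Hb^2.5 = 1.35^2.5 = 2.117554
sin(2 * 28.3) = sin(56.6) = 0.834848
Q = 0.6 * 2.117554 * 0.834848
Q = 1.0607 m^3/s

1.0607


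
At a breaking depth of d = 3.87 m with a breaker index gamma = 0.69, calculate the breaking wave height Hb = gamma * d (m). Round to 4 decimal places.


Hb = gamma * d
Hb = 0.69 * 3.87
Hb = 2.6703 m

2.6703


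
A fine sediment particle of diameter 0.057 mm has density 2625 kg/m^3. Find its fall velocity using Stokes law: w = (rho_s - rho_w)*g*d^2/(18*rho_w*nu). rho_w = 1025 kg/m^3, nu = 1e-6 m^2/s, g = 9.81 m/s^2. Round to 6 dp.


w = (rho_s - rho_w) * g * d^2 / (18 * rho_w * nu)
d = 0.057 mm = 0.000057 m
rho_s - rho_w = 2625 - 1025 = 1600
Numerator = 1600 * 9.81 * (0.000057)^2 = 0.000050996304
Denominator = 18 * 1025 * 1e-6 = 0.018450
w = 0.002764 m/s

0.002764


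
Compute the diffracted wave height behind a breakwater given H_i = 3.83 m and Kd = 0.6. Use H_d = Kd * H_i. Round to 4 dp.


H_d = Kd * H_i
H_d = 0.6 * 3.83
H_d = 2.2980 m

2.2980


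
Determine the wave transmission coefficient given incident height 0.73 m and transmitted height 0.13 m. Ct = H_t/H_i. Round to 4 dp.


Ct = H_t / H_i
Ct = 0.13 / 0.73
Ct = 0.1781

0.1781


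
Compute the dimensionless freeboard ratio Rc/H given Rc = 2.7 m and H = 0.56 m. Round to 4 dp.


Relative freeboard = Rc / H
= 2.7 / 0.56
= 4.8214

4.8214


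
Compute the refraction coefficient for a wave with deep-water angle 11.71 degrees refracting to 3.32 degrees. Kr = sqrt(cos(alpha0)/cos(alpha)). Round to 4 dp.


Kr = sqrt(cos(alpha0) / cos(alpha))
cos(11.71) = 0.979187
cos(3.32) = 0.998322
Kr = sqrt(0.979187 / 0.998322)
Kr = sqrt(0.980834)
Kr = 0.9904

0.9904


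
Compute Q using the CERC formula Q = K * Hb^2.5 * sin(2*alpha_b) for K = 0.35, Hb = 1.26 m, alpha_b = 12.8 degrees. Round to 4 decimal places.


Q = K * Hb^2.5 * sin(2 * alpha_b)
Hb^2.5 = 1.26^2.5 = 1.782077
sin(2 * 12.8) = sin(25.6) = 0.432086
Q = 0.35 * 1.782077 * 0.432086
Q = 0.2695 m^3/s

0.2695


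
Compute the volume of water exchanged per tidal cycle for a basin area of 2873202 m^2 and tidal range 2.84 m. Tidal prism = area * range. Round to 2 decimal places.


Tidal prism = Area * Tidal range
P = 2873202 * 2.84
P = 8159893.68 m^3

8159893.68


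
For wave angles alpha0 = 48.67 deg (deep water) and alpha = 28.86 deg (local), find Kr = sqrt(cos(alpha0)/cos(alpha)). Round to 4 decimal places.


Kr = sqrt(cos(alpha0) / cos(alpha))
cos(48.67) = 0.660395
cos(28.86) = 0.875802
Kr = sqrt(0.660395 / 0.875802)
Kr = sqrt(0.754046)
Kr = 0.8684

0.8684


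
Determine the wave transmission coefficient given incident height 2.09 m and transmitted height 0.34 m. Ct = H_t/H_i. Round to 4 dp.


Ct = H_t / H_i
Ct = 0.34 / 2.09
Ct = 0.1627

0.1627


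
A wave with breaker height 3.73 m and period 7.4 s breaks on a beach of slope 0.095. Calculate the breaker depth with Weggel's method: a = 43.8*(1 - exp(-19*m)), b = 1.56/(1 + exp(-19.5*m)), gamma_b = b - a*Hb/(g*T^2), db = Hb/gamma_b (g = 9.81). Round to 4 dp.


a = 43.8 * (1 - exp(-19 * m))
exp(-19 * 0.095) = exp(-1.8050) = 0.164474
a = 43.8 * (1 - 0.164474) = 36.596019
b = 1.56 / (1 + exp(-19.5 * m))
exp(-19.5 * 0.095) = exp(-1.8525) = 0.156845
b = 1.56 / (1 + 0.156845) = 1.348496
Hb / (g * T^2) = 3.73 / (9.81 * 7.4^2) = 3.73 / 537.1956 = 0.00694347
gamma_b = b - a * Hb/(g*T^2) = 1.348496 - 36.596019 * 0.00694347 = 1.094393
db = Hb / gamma_b = 3.73 / 1.094393
db = 3.4083 m

3.4083


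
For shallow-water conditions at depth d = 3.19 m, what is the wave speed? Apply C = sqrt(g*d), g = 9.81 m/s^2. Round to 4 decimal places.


Using the shallow-water approximation:
C = sqrt(g * d) = sqrt(9.81 * 3.19)
C = sqrt(31.2939)
C = 5.5941 m/s

5.5941


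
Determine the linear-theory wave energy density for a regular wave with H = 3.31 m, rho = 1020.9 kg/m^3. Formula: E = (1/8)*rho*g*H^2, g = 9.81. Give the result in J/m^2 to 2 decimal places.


E = (1/8) * rho * g * H^2
E = (1/8) * 1020.9 * 9.81 * 3.31^2
E = 0.125 * 1020.9 * 9.81 * 10.9561
E = 13715.71 J/m^2

13715.71


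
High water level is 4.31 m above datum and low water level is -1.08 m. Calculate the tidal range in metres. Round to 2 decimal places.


Tidal range = High water - Low water
Tidal range = 4.31 - (-1.08)
Tidal range = 5.39 m

5.39


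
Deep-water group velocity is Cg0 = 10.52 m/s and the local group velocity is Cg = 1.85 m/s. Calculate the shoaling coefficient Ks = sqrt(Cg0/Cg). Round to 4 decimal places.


Ks = sqrt(Cg0 / Cg)
Ks = sqrt(10.52 / 1.85)
Ks = sqrt(5.6865)
Ks = 2.3846

2.3846


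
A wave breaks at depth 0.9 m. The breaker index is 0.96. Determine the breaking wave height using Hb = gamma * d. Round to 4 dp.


Hb = gamma * d
Hb = 0.96 * 0.9
Hb = 0.8640 m

0.8640


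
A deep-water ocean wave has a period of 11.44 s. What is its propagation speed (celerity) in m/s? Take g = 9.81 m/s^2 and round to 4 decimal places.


We use the deep-water celerity formula:
C = g * T / (2 * pi)
C = 9.81 * 11.44 / (2 * 3.14159...)
C = 112.226400 / 6.283185
C = 17.8614 m/s

17.8614


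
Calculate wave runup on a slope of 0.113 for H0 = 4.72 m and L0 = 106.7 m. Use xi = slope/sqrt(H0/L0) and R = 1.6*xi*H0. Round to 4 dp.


xi = slope / sqrt(H0/L0)
H0/L0 = 4.72/106.7 = 0.044236
sqrt(0.044236) = 0.210324
xi = 0.113 / 0.210324 = 0.537266
R = 1.6 * xi * H0 = 1.6 * 0.537266 * 4.72
R = 4.0574 m

4.0574


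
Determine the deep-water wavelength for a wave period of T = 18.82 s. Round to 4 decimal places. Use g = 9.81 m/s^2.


L0 = g * T^2 / (2 * pi)
L0 = 9.81 * 18.82^2 / (2 * pi)
L0 = 9.81 * 354.1924 / 6.28319
L0 = 3474.6274 / 6.28319
L0 = 553.0041 m

553.0041


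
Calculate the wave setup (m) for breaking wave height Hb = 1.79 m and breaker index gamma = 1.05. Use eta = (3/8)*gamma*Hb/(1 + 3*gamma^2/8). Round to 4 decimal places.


eta = (3/8) * gamma * Hb / (1 + 3*gamma^2/8)
Numerator = (3/8) * 1.05 * 1.79 = 0.704813
Denominator = 1 + 3*1.05^2/8 = 1 + 0.413438 = 1.413438
eta = 0.704813 / 1.413438
eta = 0.4987 m

0.4987


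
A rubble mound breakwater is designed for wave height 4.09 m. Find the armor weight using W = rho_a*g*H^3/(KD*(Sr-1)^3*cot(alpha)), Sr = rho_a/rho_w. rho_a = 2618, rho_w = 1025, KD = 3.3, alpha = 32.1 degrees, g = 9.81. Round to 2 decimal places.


Sr = rho_a / rho_w = 2618 / 1025 = 2.554146
(Sr - 1) = 1.554146
(Sr - 1)^3 = 3.753840
cot(32.1) = 1 / tan(32.1) = 1 / 0.627299 = 1.594137
Numerator = 2618 * 9.81 * 4.09^3 = 1757148.9350
Denominator = 3.3 * 3.753840 * 1.594137 = 19.747640
W = 1757148.9350 / 19.747640
W = 88980.20 N

88980.20


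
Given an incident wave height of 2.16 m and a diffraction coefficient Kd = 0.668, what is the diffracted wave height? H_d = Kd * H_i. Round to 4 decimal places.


H_d = Kd * H_i
H_d = 0.668 * 2.16
H_d = 1.4429 m

1.4429


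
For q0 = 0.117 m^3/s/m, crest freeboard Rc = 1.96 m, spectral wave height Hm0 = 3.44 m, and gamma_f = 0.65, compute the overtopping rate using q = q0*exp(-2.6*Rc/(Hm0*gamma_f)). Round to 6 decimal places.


q = q0 * exp(-2.6 * Rc / (Hm0 * gamma_f))
Exponent = -2.6 * 1.96 / (3.44 * 0.65)
= -2.6 * 1.96 / 2.2360
= -2.279070
exp(-2.279070) = 0.102379
q = 0.117 * 0.102379
q = 0.011978 m^3/s/m

0.011978


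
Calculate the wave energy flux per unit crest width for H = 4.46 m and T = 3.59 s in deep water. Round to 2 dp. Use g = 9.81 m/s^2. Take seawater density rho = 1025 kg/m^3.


P = rho * g^2 * H^2 * T / (32 * pi)
P = 1025 * 9.81^2 * 4.46^2 * 3.59 / (32 * pi)
P = 1025 * 96.2361 * 19.8916 * 3.59 / 100.53096
P = 70069.04 W/m

70069.04


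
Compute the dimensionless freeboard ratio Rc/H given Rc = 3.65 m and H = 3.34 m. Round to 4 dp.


Relative freeboard = Rc / H
= 3.65 / 3.34
= 1.0928

1.0928


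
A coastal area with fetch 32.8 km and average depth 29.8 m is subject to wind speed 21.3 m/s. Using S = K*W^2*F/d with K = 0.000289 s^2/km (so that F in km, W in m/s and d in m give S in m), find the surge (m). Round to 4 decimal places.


S = K * W^2 * F / d
W^2 = 21.3^2 = 453.69
S = 0.000289 * 453.69 * 32.8 / 29.8
Numerator = 0.000289 * 453.69 * 32.8 = 4.300618
S = 4.300618 / 29.8 = 0.1443 m

0.1443


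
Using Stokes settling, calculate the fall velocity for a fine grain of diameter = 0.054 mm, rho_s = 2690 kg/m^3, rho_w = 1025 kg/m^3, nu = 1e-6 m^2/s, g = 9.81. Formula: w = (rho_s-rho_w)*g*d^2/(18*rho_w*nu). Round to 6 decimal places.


w = (rho_s - rho_w) * g * d^2 / (18 * rho_w * nu)
d = 0.054 mm = 0.000054 m
rho_s - rho_w = 2690 - 1025 = 1665
Numerator = 1665 * 9.81 * (0.000054)^2 = 0.000047628923
Denominator = 18 * 1025 * 1e-6 = 0.018450
w = 0.002582 m/s

0.002582


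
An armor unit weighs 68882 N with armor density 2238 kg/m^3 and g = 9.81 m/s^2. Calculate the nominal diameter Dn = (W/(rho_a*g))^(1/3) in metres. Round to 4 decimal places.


V = W / (rho_a * g)
V = 68882 / (2238 * 9.81)
V = 68882 / 21954.78
V = 3.137449 m^3
Dn = V^(1/3) = 3.137449^(1/3)
Dn = 1.4639 m

1.4639


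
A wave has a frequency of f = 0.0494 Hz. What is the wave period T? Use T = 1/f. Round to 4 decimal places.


T = 1 / f
T = 1 / 0.0494
T = 20.2429 s

20.2429


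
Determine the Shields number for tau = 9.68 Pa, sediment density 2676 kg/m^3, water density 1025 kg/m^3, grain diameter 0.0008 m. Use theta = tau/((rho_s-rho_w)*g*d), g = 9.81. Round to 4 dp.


theta = tau / ((rho_s - rho_w) * g * d)
rho_s - rho_w = 2676 - 1025 = 1651
Denominator = 1651 * 9.81 * 0.0008 = 12.957048
theta = 9.68 / 12.957048
theta = 0.7471

0.7471


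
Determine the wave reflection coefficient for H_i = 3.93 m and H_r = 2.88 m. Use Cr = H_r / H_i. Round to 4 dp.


Cr = H_r / H_i
Cr = 2.88 / 3.93
Cr = 0.7328

0.7328


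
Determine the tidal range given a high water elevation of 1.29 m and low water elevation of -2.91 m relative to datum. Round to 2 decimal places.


Tidal range = High water - Low water
Tidal range = 1.29 - (-2.91)
Tidal range = 4.20 m

4.20


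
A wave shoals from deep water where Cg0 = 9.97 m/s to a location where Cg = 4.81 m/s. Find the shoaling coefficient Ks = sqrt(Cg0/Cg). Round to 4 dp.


Ks = sqrt(Cg0 / Cg)
Ks = sqrt(9.97 / 4.81)
Ks = sqrt(2.0728)
Ks = 1.4397

1.4397


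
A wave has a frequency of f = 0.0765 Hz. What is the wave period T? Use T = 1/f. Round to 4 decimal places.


T = 1 / f
T = 1 / 0.0765
T = 13.0719 s

13.0719


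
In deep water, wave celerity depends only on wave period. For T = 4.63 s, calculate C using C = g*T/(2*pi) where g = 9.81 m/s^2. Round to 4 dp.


We use the deep-water celerity formula:
C = g * T / (2 * pi)
C = 9.81 * 4.63 / (2 * 3.14159...)
C = 45.420300 / 6.283185
C = 7.2289 m/s

7.2289


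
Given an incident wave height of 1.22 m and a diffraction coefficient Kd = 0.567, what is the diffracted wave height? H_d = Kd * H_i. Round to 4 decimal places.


H_d = Kd * H_i
H_d = 0.567 * 1.22
H_d = 0.6917 m

0.6917


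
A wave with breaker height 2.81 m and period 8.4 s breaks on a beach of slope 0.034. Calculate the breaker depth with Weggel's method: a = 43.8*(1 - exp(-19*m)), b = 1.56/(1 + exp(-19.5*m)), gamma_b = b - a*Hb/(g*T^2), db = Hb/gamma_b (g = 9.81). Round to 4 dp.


a = 43.8 * (1 - exp(-19 * m))
exp(-19 * 0.034) = exp(-0.6460) = 0.524138
a = 43.8 * (1 - 0.524138) = 20.842749
b = 1.56 / (1 + exp(-19.5 * m))
exp(-19.5 * 0.034) = exp(-0.6630) = 0.515303
b = 1.56 / (1 + 0.515303) = 1.029497
Hb / (g * T^2) = 2.81 / (9.81 * 8.4^2) = 2.81 / 692.1936 = 0.00405956
gamma_b = b - a * Hb/(g*T^2) = 1.029497 - 20.842749 * 0.00405956 = 0.944885
db = Hb / gamma_b = 2.81 / 0.944885
db = 2.9739 m

2.9739


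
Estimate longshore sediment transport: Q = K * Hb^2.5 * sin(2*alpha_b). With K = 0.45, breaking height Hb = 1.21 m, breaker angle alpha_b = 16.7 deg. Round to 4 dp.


Q = K * Hb^2.5 * sin(2 * alpha_b)
Hb^2.5 = 1.21^2.5 = 1.610510
sin(2 * 16.7) = sin(33.4) = 0.550481
Q = 0.45 * 1.610510 * 0.550481
Q = 0.3989 m^3/s

0.3989


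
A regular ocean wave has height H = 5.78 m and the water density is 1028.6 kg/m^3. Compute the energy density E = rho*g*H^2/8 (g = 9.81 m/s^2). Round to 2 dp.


E = (1/8) * rho * g * H^2
E = (1/8) * 1028.6 * 9.81 * 5.78^2
E = 0.125 * 1028.6 * 9.81 * 33.4084
E = 42138.71 J/m^2

42138.71


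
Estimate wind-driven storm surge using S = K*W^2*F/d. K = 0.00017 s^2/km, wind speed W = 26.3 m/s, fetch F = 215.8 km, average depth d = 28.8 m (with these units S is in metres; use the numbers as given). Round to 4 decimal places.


S = K * W^2 * F / d
W^2 = 26.3^2 = 691.69
S = 0.00017 * 691.69 * 215.8 / 28.8
Numerator = 0.00017 * 691.69 * 215.8 = 25.375339
S = 25.375339 / 28.8 = 0.8811 m

0.8811


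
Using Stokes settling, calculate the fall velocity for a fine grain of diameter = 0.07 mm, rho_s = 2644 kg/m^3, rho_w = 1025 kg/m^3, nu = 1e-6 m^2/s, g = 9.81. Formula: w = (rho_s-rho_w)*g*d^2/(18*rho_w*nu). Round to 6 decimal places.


w = (rho_s - rho_w) * g * d^2 / (18 * rho_w * nu)
d = 0.07 mm = 0.000070 m
rho_s - rho_w = 2644 - 1025 = 1619
Numerator = 1619 * 9.81 * (0.000070)^2 = 0.000077823711
Denominator = 18 * 1025 * 1e-6 = 0.018450
w = 0.004218 m/s

0.004218


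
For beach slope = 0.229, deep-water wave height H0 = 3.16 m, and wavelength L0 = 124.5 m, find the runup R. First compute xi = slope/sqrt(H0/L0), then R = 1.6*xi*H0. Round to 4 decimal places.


xi = slope / sqrt(H0/L0)
H0/L0 = 3.16/124.5 = 0.025382
sqrt(0.025382) = 0.159316
xi = 0.229 / 0.159316 = 1.437397
R = 1.6 * xi * H0 = 1.6 * 1.437397 * 3.16
R = 7.2675 m

7.2675


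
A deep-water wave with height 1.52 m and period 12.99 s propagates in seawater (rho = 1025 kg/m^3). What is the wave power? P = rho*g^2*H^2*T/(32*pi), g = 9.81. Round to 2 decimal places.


P = rho * g^2 * H^2 * T / (32 * pi)
P = 1025 * 9.81^2 * 1.52^2 * 12.99 / (32 * pi)
P = 1025 * 96.2361 * 2.3104 * 12.99 / 100.53096
P = 29448.17 W/m

29448.17


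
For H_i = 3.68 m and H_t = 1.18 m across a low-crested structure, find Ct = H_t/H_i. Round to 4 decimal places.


Ct = H_t / H_i
Ct = 1.18 / 3.68
Ct = 0.3207

0.3207


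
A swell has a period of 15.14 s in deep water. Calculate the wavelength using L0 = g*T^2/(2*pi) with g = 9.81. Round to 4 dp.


L0 = g * T^2 / (2 * pi)
L0 = 9.81 * 15.14^2 / (2 * pi)
L0 = 9.81 * 229.2196 / 6.28319
L0 = 2248.6443 / 6.28319
L0 = 357.8829 m

357.8829


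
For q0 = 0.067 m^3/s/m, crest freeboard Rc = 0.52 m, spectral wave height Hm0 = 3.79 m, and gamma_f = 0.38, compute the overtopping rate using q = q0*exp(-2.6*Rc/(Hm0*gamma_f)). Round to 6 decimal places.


q = q0 * exp(-2.6 * Rc / (Hm0 * gamma_f))
Exponent = -2.6 * 0.52 / (3.79 * 0.38)
= -2.6 * 0.52 / 1.4402
= -0.938759
exp(-0.938759) = 0.391113
q = 0.067 * 0.391113
q = 0.026205 m^3/s/m

0.026205


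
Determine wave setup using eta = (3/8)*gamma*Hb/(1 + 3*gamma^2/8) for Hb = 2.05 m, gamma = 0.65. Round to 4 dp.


eta = (3/8) * gamma * Hb / (1 + 3*gamma^2/8)
Numerator = (3/8) * 0.65 * 2.05 = 0.499688
Denominator = 1 + 3*0.65^2/8 = 1 + 0.158438 = 1.158438
eta = 0.499688 / 1.158438
eta = 0.4313 m

0.4313


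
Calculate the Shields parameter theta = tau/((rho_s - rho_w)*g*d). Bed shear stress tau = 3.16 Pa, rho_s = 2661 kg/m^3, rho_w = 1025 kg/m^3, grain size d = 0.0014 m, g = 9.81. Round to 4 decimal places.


theta = tau / ((rho_s - rho_w) * g * d)
rho_s - rho_w = 2661 - 1025 = 1636
Denominator = 1636 * 9.81 * 0.0014 = 22.468824
theta = 3.16 / 22.468824
theta = 0.1406

0.1406


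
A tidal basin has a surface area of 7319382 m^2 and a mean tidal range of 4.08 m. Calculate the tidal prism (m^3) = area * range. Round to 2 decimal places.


Tidal prism = Area * Tidal range
P = 7319382 * 4.08
P = 29863078.56 m^3

29863078.56


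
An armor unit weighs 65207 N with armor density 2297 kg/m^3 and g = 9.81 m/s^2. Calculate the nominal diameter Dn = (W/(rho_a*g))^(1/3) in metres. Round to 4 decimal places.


V = W / (rho_a * g)
V = 65207 / (2297 * 9.81)
V = 65207 / 22533.57
V = 2.893771 m^3
Dn = V^(1/3) = 2.893771^(1/3)
Dn = 1.4250 m

1.4250


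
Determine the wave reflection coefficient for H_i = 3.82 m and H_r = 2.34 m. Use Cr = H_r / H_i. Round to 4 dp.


Cr = H_r / H_i
Cr = 2.34 / 3.82
Cr = 0.6126

0.6126


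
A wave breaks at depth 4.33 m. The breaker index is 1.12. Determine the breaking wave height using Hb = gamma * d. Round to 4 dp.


Hb = gamma * d
Hb = 1.12 * 4.33
Hb = 4.8496 m

4.8496


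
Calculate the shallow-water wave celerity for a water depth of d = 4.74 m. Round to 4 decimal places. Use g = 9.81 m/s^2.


Using the shallow-water approximation:
C = sqrt(g * d) = sqrt(9.81 * 4.74)
C = sqrt(46.4994)
C = 6.8190 m/s

6.8190


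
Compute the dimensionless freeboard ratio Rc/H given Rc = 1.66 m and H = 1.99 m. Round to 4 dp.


Relative freeboard = Rc / H
= 1.66 / 1.99
= 0.8342

0.8342


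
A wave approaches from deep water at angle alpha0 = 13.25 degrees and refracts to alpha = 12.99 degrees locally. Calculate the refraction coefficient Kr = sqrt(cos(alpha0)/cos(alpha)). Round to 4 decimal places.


Kr = sqrt(cos(alpha0) / cos(alpha))
cos(13.25) = 0.973379
cos(12.99) = 0.974409
Kr = sqrt(0.973379 / 0.974409)
Kr = sqrt(0.998943)
Kr = 0.9995

0.9995


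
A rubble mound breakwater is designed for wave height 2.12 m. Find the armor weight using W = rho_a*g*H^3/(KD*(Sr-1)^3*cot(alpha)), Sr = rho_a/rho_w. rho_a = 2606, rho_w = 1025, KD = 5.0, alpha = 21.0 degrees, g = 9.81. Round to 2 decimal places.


Sr = rho_a / rho_w = 2606 / 1025 = 2.542439
(Sr - 1) = 1.542439
(Sr - 1)^3 = 3.669645
cot(21.0) = 1 / tan(21.0) = 1 / 0.383864 = 2.605089
Numerator = 2606 * 9.81 * 2.12^3 = 243585.2584
Denominator = 5.0 * 3.669645 * 2.605089 = 47.798756
W = 243585.2584 / 47.798756
W = 5096.06 N

5096.06


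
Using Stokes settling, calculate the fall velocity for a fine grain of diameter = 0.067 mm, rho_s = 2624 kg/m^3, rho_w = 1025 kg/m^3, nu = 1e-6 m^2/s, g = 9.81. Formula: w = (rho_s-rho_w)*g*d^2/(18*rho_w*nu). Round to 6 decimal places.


w = (rho_s - rho_w) * g * d^2 / (18 * rho_w * nu)
d = 0.067 mm = 0.000067 m
rho_s - rho_w = 2624 - 1025 = 1599
Numerator = 1599 * 9.81 * (0.000067)^2 = 0.000070415307
Denominator = 18 * 1025 * 1e-6 = 0.018450
w = 0.003817 m/s

0.003817


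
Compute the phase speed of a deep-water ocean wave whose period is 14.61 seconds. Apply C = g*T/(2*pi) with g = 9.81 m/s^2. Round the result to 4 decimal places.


We use the deep-water celerity formula:
C = g * T / (2 * pi)
C = 9.81 * 14.61 / (2 * 3.14159...)
C = 143.324100 / 6.283185
C = 22.8107 m/s

22.8107


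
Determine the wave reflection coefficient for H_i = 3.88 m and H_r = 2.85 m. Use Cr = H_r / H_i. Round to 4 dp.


Cr = H_r / H_i
Cr = 2.85 / 3.88
Cr = 0.7345

0.7345


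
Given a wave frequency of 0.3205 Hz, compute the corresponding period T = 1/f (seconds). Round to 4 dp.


T = 1 / f
T = 1 / 0.3205
T = 3.1201 s

3.1201


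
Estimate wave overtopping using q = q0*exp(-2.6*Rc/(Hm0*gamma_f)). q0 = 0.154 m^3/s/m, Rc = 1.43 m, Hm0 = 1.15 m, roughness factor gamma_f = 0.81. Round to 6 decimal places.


q = q0 * exp(-2.6 * Rc / (Hm0 * gamma_f))
Exponent = -2.6 * 1.43 / (1.15 * 0.81)
= -2.6 * 1.43 / 0.9315
= -3.991412
exp(-3.991412) = 0.018474
q = 0.154 * 0.018474
q = 0.002845 m^3/s/m

0.002845


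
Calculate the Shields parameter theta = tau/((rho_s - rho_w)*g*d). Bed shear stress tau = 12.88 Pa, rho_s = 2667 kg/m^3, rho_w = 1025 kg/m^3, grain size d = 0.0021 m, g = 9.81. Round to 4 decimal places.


theta = tau / ((rho_s - rho_w) * g * d)
rho_s - rho_w = 2667 - 1025 = 1642
Denominator = 1642 * 9.81 * 0.0021 = 33.826842
theta = 12.88 / 33.826842
theta = 0.3808

0.3808


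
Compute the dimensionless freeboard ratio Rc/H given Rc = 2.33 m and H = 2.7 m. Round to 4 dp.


Relative freeboard = Rc / H
= 2.33 / 2.7
= 0.8630

0.8630


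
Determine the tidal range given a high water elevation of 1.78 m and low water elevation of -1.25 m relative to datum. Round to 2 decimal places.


Tidal range = High water - Low water
Tidal range = 1.78 - (-1.25)
Tidal range = 3.03 m

3.03


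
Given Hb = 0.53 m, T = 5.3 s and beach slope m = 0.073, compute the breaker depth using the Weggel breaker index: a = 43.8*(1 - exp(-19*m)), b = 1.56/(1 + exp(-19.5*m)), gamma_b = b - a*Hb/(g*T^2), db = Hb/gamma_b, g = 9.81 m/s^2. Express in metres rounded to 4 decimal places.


a = 43.8 * (1 - exp(-19 * m))
exp(-19 * 0.073) = exp(-1.3870) = 0.249824
a = 43.8 * (1 - 0.249824) = 32.857724
b = 1.56 / (1 + exp(-19.5 * m))
exp(-19.5 * 0.073) = exp(-1.4235) = 0.240869
b = 1.56 / (1 + 0.240869) = 1.257183
Hb / (g * T^2) = 0.53 / (9.81 * 5.3^2) = 0.53 / 275.5629 = 0.00192334
gamma_b = b - a * Hb/(g*T^2) = 1.257183 - 32.857724 * 0.00192334 = 1.193987
db = Hb / gamma_b = 0.53 / 1.193987
db = 0.4439 m

0.4439


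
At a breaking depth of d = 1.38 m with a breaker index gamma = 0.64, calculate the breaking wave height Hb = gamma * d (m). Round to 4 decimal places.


Hb = gamma * d
Hb = 0.64 * 1.38
Hb = 0.8832 m

0.8832


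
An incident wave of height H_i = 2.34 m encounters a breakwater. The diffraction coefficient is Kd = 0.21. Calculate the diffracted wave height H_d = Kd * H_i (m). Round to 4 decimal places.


H_d = Kd * H_i
H_d = 0.21 * 2.34
H_d = 0.4914 m

0.4914


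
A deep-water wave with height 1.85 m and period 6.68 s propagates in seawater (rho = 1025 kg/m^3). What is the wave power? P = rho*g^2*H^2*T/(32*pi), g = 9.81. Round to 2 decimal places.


P = rho * g^2 * H^2 * T / (32 * pi)
P = 1025 * 9.81^2 * 1.85^2 * 6.68 / (32 * pi)
P = 1025 * 96.2361 * 3.4225 * 6.68 / 100.53096
P = 22432.72 W/m

22432.72


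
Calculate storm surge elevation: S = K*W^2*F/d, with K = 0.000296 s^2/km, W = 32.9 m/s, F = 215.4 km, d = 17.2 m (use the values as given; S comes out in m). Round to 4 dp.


S = K * W^2 * F / d
W^2 = 32.9^2 = 1082.41
S = 0.000296 * 1082.41 * 215.4 / 17.2
Numerator = 0.000296 * 1082.41 * 215.4 = 69.012730
S = 69.012730 / 17.2 = 4.0124 m

4.0124


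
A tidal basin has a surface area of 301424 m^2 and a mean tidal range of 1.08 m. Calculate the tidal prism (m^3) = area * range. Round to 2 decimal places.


Tidal prism = Area * Tidal range
P = 301424 * 1.08
P = 325537.92 m^3

325537.92


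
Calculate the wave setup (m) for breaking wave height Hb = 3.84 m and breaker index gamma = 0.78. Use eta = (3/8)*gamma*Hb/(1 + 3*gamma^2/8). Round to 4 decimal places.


eta = (3/8) * gamma * Hb / (1 + 3*gamma^2/8)
Numerator = (3/8) * 0.78 * 3.84 = 1.123200
Denominator = 1 + 3*0.78^2/8 = 1 + 0.228150 = 1.228150
eta = 1.123200 / 1.228150
eta = 0.9145 m

0.9145


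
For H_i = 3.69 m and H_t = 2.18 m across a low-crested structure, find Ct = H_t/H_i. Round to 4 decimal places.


Ct = H_t / H_i
Ct = 2.18 / 3.69
Ct = 0.5908

0.5908


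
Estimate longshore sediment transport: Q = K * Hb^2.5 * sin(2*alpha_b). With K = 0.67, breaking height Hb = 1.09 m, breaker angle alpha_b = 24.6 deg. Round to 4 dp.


Q = K * Hb^2.5 * sin(2 * alpha_b)
Hb^2.5 = 1.09^2.5 = 1.240413
sin(2 * 24.6) = sin(49.2) = 0.756995
Q = 0.67 * 1.240413 * 0.756995
Q = 0.6291 m^3/s

0.6291


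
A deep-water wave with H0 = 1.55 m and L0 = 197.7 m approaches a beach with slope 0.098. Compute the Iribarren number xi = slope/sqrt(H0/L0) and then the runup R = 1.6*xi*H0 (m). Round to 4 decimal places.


xi = slope / sqrt(H0/L0)
H0/L0 = 1.55/197.7 = 0.007840
sqrt(0.007840) = 0.088545
xi = 0.098 / 0.088545 = 1.106786
R = 1.6 * xi * H0 = 1.6 * 1.106786 * 1.55
R = 2.7448 m

2.7448


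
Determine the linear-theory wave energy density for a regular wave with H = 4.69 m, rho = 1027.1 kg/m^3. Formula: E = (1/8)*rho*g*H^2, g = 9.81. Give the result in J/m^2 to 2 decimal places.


E = (1/8) * rho * g * H^2
E = (1/8) * 1027.1 * 9.81 * 4.69^2
E = 0.125 * 1027.1 * 9.81 * 21.9961
E = 27703.68 J/m^2

27703.68


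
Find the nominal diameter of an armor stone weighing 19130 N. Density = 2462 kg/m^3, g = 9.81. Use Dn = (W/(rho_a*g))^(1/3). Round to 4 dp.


V = W / (rho_a * g)
V = 19130 / (2462 * 9.81)
V = 19130 / 24152.22
V = 0.792060 m^3
Dn = V^(1/3) = 0.792060^(1/3)
Dn = 0.9252 m

0.9252


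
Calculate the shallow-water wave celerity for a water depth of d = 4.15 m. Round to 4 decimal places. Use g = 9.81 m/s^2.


Using the shallow-water approximation:
C = sqrt(g * d) = sqrt(9.81 * 4.15)
C = sqrt(40.7115)
C = 6.3806 m/s

6.3806


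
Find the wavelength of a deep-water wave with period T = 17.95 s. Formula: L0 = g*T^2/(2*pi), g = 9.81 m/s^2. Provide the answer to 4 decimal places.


L0 = g * T^2 / (2 * pi)
L0 = 9.81 * 17.95^2 / (2 * pi)
L0 = 9.81 * 322.2025 / 6.28319
L0 = 3160.8065 / 6.28319
L0 = 503.0580 m

503.0580


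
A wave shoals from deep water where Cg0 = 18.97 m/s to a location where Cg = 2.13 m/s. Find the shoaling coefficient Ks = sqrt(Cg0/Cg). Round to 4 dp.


Ks = sqrt(Cg0 / Cg)
Ks = sqrt(18.97 / 2.13)
Ks = sqrt(8.9061)
Ks = 2.9843

2.9843


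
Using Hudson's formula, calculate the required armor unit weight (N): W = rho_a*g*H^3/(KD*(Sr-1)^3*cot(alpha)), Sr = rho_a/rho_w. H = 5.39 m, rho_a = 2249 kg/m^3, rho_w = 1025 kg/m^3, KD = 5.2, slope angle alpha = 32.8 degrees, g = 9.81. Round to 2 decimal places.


Sr = rho_a / rho_w = 2249 / 1025 = 2.194146
(Sr - 1) = 1.194146
(Sr - 1)^3 = 1.702835
cot(32.8) = 1 / tan(32.8) = 1 / 0.644456 = 1.551696
Numerator = 2249 * 9.81 * 5.39^3 = 3454814.6964
Denominator = 5.2 * 1.702835 * 1.551696 = 13.739873
W = 3454814.6964 / 13.739873
W = 251444.44 N

251444.44


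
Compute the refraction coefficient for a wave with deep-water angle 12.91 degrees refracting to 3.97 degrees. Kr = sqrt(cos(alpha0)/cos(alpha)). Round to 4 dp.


Kr = sqrt(cos(alpha0) / cos(alpha))
cos(12.91) = 0.974722
cos(3.97) = 0.997600
Kr = sqrt(0.974722 / 0.997600)
Kr = sqrt(0.977067)
Kr = 0.9885

0.9885


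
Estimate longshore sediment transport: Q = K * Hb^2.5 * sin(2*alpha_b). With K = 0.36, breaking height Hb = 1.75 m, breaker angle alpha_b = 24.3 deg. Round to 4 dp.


Q = K * Hb^2.5 * sin(2 * alpha_b)
Hb^2.5 = 1.75^2.5 = 4.051307
sin(2 * 24.3) = sin(48.6) = 0.750111
Q = 0.36 * 4.051307 * 0.750111
Q = 1.0940 m^3/s

1.0940


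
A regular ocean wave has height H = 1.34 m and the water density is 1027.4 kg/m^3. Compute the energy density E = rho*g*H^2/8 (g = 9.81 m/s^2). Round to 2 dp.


E = (1/8) * rho * g * H^2
E = (1/8) * 1027.4 * 9.81 * 1.34^2
E = 0.125 * 1027.4 * 9.81 * 1.7956
E = 2262.19 J/m^2

2262.19


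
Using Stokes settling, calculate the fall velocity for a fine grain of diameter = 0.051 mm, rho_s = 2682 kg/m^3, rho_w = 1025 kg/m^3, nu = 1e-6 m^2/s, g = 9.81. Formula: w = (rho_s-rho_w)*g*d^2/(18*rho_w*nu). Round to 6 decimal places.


w = (rho_s - rho_w) * g * d^2 / (18 * rho_w * nu)
d = 0.051 mm = 0.000051 m
rho_s - rho_w = 2682 - 1025 = 1657
Numerator = 1657 * 9.81 * (0.000051)^2 = 0.000042279697
Denominator = 18 * 1025 * 1e-6 = 0.018450
w = 0.002292 m/s

0.002292


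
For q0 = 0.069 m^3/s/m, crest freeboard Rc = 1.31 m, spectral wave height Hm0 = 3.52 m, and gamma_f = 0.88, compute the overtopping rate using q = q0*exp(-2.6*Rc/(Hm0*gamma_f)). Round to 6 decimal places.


q = q0 * exp(-2.6 * Rc / (Hm0 * gamma_f))
Exponent = -2.6 * 1.31 / (3.52 * 0.88)
= -2.6 * 1.31 / 3.0976
= -1.099561
exp(-1.099561) = 0.333017
q = 0.069 * 0.333017
q = 0.022978 m^3/s/m

0.022978


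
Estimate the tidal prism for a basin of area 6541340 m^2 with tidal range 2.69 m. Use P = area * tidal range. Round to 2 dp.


Tidal prism = Area * Tidal range
P = 6541340 * 2.69
P = 17596204.60 m^3

17596204.60


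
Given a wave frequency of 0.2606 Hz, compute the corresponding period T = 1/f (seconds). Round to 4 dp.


T = 1 / f
T = 1 / 0.2606
T = 3.8373 s

3.8373


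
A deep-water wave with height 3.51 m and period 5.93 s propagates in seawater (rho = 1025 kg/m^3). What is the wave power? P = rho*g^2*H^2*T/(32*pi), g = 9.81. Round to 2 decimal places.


P = rho * g^2 * H^2 * T / (32 * pi)
P = 1025 * 9.81^2 * 3.51^2 * 5.93 / (32 * pi)
P = 1025 * 96.2361 * 12.3201 * 5.93 / 100.53096
P = 71685.44 W/m

71685.44


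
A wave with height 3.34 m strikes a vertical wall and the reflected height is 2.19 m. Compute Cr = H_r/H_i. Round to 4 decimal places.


Cr = H_r / H_i
Cr = 2.19 / 3.34
Cr = 0.6557

0.6557


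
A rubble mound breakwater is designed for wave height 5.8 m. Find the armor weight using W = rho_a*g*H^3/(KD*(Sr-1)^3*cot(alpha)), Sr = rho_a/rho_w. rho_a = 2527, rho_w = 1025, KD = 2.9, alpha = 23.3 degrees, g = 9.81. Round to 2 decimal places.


Sr = rho_a / rho_w = 2527 / 1025 = 2.465366
(Sr - 1) = 1.465366
(Sr - 1)^3 = 3.146576
cot(23.3) = 1 / tan(23.3) = 1 / 0.430668 = 2.321974
Numerator = 2527 * 9.81 * 5.8^3 = 4836801.1154
Denominator = 2.9 * 3.146576 * 2.321974 = 21.188175
W = 4836801.1154 / 21.188175
W = 228278.32 N

228278.32


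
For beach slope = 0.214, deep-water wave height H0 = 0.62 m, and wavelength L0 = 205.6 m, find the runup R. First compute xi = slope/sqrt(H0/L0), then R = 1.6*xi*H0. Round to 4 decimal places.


xi = slope / sqrt(H0/L0)
H0/L0 = 0.62/205.6 = 0.003016
sqrt(0.003016) = 0.054914
xi = 0.214 / 0.054914 = 3.896992
R = 1.6 * xi * H0 = 1.6 * 3.896992 * 0.62
R = 3.8658 m

3.8658


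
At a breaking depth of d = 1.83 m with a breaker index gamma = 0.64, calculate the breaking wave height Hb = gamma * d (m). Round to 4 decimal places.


Hb = gamma * d
Hb = 0.64 * 1.83
Hb = 1.1712 m

1.1712


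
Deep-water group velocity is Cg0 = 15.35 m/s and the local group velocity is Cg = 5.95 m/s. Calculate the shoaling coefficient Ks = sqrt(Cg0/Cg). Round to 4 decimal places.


Ks = sqrt(Cg0 / Cg)
Ks = sqrt(15.35 / 5.95)
Ks = sqrt(2.5798)
Ks = 1.6062

1.6062


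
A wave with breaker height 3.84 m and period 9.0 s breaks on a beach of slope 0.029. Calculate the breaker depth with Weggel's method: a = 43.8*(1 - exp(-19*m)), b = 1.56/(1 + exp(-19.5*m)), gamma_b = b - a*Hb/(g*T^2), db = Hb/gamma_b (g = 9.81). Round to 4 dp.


a = 43.8 * (1 - exp(-19 * m))
exp(-19 * 0.029) = exp(-0.5510) = 0.576373
a = 43.8 * (1 - 0.576373) = 18.554856
b = 1.56 / (1 + exp(-19.5 * m))
exp(-19.5 * 0.029) = exp(-0.5655) = 0.568076
b = 1.56 / (1 + 0.568076) = 0.994850
Hb / (g * T^2) = 3.84 / (9.81 * 9.0^2) = 3.84 / 794.6100 = 0.00483256
gamma_b = b - a * Hb/(g*T^2) = 0.994850 - 18.554856 * 0.00483256 = 0.905182
db = Hb / gamma_b = 3.84 / 0.905182
db = 4.2422 m

4.2422


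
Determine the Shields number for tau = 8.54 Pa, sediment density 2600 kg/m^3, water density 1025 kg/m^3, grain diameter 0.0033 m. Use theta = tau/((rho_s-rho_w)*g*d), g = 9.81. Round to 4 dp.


theta = tau / ((rho_s - rho_w) * g * d)
rho_s - rho_w = 2600 - 1025 = 1575
Denominator = 1575 * 9.81 * 0.0033 = 50.987475
theta = 8.54 / 50.987475
theta = 0.1675

0.1675


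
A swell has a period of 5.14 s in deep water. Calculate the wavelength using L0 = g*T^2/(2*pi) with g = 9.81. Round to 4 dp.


L0 = g * T^2 / (2 * pi)
L0 = 9.81 * 5.14^2 / (2 * pi)
L0 = 9.81 * 26.4196 / 6.28319
L0 = 259.1763 / 6.28319
L0 = 41.2492 m

41.2492


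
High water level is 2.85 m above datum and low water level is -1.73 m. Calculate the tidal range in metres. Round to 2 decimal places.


Tidal range = High water - Low water
Tidal range = 2.85 - (-1.73)
Tidal range = 4.58 m

4.58


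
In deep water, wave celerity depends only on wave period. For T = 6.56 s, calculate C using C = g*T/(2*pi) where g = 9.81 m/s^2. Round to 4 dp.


We use the deep-water celerity formula:
C = g * T / (2 * pi)
C = 9.81 * 6.56 / (2 * 3.14159...)
C = 64.353600 / 6.283185
C = 10.2422 m/s

10.2422


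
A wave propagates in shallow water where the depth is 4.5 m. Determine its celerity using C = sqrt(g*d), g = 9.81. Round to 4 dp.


Using the shallow-water approximation:
C = sqrt(g * d) = sqrt(9.81 * 4.5)
C = sqrt(44.1450)
C = 6.6442 m/s

6.6442


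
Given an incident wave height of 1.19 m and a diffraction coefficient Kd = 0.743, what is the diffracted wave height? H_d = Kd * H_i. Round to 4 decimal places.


H_d = Kd * H_i
H_d = 0.743 * 1.19
H_d = 0.8842 m

0.8842


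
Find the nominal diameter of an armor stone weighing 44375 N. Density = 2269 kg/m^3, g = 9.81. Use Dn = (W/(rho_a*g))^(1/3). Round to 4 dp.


V = W / (rho_a * g)
V = 44375 / (2269 * 9.81)
V = 44375 / 22258.89
V = 1.993585 m^3
Dn = V^(1/3) = 1.993585^(1/3)
Dn = 1.2586 m

1.2586


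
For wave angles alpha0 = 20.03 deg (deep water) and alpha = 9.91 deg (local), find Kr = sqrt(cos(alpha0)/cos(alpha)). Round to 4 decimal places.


Kr = sqrt(cos(alpha0) / cos(alpha))
cos(20.03) = 0.939513
cos(9.91) = 0.985079
Kr = sqrt(0.939513 / 0.985079)
Kr = sqrt(0.953744)
Kr = 0.9766

0.9766


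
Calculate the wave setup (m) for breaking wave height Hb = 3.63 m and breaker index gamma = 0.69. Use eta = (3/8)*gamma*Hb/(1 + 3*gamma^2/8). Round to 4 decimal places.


eta = (3/8) * gamma * Hb / (1 + 3*gamma^2/8)
Numerator = (3/8) * 0.69 * 3.63 = 0.939262
Denominator = 1 + 3*0.69^2/8 = 1 + 0.178538 = 1.178538
eta = 0.939262 / 1.178538
eta = 0.7970 m

0.7970


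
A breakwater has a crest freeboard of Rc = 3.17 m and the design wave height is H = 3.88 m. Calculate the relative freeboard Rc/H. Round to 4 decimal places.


Relative freeboard = Rc / H
= 3.17 / 3.88
= 0.8170

0.8170
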